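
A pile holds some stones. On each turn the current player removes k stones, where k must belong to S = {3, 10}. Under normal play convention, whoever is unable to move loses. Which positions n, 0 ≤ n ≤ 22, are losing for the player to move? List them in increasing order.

n :  0  1  2  3  4  5  6  7  8  9 10 11 12 13 14 15 16 17 18 19 20 21 22
G :  0  0  0  1  1  1  0  0  0  1  1  1  2  0  0  0  1  1  1  0  0  0  1
P-positions are exactly the n with G(n) = 0.

0, 1, 2, 6, 7, 8, 13, 14, 15, 19, 20, 21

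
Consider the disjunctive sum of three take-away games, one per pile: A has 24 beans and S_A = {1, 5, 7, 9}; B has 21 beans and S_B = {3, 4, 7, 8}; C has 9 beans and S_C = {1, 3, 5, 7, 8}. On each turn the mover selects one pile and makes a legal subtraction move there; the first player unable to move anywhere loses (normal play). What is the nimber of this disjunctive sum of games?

Pile A, S = {1, 5, 7, 9}:
n :  0  1  2  3  4  5  6  7  8  9 10 11 12 13 14 15 16 17 18 19 20 21 22 23 24
G :  0  1  0  1  0  1  0  1  0  1  0  1  0  1  0  1  0  1  0  1  0  1  0  1  0
G_A(24) = 0.
Pile B, S = {3, 4, 7, 8}:
G(0) = 0
G(1) = mex{} = 0
G(2) = mex{} = 0
G(3) = mex{0} = 1
G(4) = mex{0,0} = 1
G(5) = mex{0,0} = 1
G(6) = mex{1,0} = 2
G(7) = mex{1,1,0} = 2
G(8) = mex{1,1,0,0} = 2
G(9) = mex{2,1,0,0} = 3
G(10) = mex{2,2,1,0} = 3
G(11) = mex{2,2,1,1} = 0
G(12) = mex{3,2,1,1} = 0
G(13) = mex{3,3,2,1} = 0
G(14) = mex{0,3,2,2} = 1
G(15) = mex{0,0,2,2} = 1
G(16) = mex{0,0,3,2} = 1
G(17) = mex{1,0,3,3} = 2
G(18) = mex{1,1,0,3} = 2
G(19) = mex{1,1,0,0} = 2
G(20) = mex{2,1,0,0} = 3
G(21) = mex{2,2,1,0} = 3
G_B(21) = 3.
Pile C, S = {1, 3, 5, 7, 8}:
n : 0 1 2 3 4 5 6 7 8 9
G : 0 1 0 1 0 1 0 1 2 3
G_C(9) = 3.
Combined Grundy value = 0 ⊕ 3 ⊕ 3 = 0.

0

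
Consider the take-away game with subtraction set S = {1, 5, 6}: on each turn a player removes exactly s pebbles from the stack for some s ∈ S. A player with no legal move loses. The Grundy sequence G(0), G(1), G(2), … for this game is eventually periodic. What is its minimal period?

G(0) = 0
G(1) = mex{0} = 1
G(2) = mex{1} = 0
G(3) = mex{0} = 1
G(4) = mex{1} = 0
G(5) = mex{0,0} = 1
G(6) = mex{1,1,0} = 2
G(7) = mex{2,0,1} = 3
G(8) = mex{3,1,0} = 2
G(9) = mex{2,0,1} = 3
G(10) = mex{3,1,0} = 2
G(11) = mex{2,2,1} = 0
G(12) = mex{0,3,2} = 1
G(13) = mex{1,2,3} = 0
G(14) = mex{0,3,2} = 1
G(15) = mex{1,2,3} = 0
G(16) = mex{0,0,2} = 1
G(17) = mex{1,1,0} = 2
G(18) = mex{2,0,1} = 3
G(19) = mex{3,1,0} = 2
G(20) = mex{2,0,1} = 3
G(21) = mex{3,1,0} = 2
G(22) = mex{2,2,1} = 0
G(23) = mex{0,3,2} = 1
G(n+11) = G(n) holds for n = 0,…,5 (a full window of length max(S) = 6), so the sequence is purely periodic with period 11.

11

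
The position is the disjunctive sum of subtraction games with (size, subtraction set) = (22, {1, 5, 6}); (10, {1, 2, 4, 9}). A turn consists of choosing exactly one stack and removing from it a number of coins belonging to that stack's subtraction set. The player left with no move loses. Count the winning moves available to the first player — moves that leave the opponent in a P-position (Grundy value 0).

Stack A, S = {1, 5, 6}:
n :  0  1  2  3  4  5  6  7  8  9 10 11 12 13 14 15 16 17 18 19 20 21 22
G :  0  1  0  1  0  1  2  3  2  3  2  0  1  0  1  0  1  2  3  2  3  2  0
G_A(22) = 0.
Stack B, S = {1, 2, 4, 9}:
G(0) = 0
G(1) = mex{0} = 1
G(2) = mex{1,0} = 2
G(3) = mex{2,1} = 0
G(4) = mex{0,2,0} = 1
G(5) = mex{1,0,1} = 2
G(6) = mex{2,1,2} = 0
G(7) = mex{0,2,0} = 1
G(8) = mex{1,0,1} = 2
G(9) = mex{2,1,2,0} = 3
G(10) = mex{3,2,0,1} = 4
G_B(10) = 4.
Combined Grundy value = 0 ⊕ 4 = 4.
A winning move leaves total XOR = 0, i.e. changes one component's Grundy value g to g ⊕ X where X is the current total.
Stack A: need g' = 0⊕4 = 4. Options: 22−1→G=2, 22−5→G=2, 22−6→G=1. Hits: 0.
Stack B: need g' = 4⊕4 = 0. Options: 10−1→G=3, 10−2→G=2, 10−4→G=0, 10−9→G=1. Hits: 1.

1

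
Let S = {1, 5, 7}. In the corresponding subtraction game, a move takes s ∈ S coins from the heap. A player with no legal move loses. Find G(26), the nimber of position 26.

n :  0  1  2  3  4  5  6  7  8  9 10 11 12 13 14 15 16 17 18 19 20 21 22 23 24 25 26
G :  0  1  0  1  0  1  0  1  0  1  0  1  0  1  0  1  0  1  0  1  0  1  0  1  0  1  0

0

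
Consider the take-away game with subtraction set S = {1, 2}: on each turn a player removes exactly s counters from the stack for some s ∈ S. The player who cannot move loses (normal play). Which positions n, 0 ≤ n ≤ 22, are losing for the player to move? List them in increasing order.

n :  0  1  2  3  4  5  6  7  8  9 10 11 12 13 14 15 16 17 18 19 20 21 22
G :  0  1  2  0  1  2  0  1  2  0  1  2  0  1  2  0  1  2  0  1  2  0  1
P-positions are exactly the n with G(n) = 0.

0, 3, 6, 9, 12, 15, 18, 21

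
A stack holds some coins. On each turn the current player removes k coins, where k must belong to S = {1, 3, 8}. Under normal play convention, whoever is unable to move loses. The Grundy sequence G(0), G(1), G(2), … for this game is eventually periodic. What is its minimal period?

n :  0  1  2  3  4  5  6  7  8  9 10 11 12 13 14 15 16 17 18 19 20 21 22 23
G :  0  1  0  1  0  1  0  1  2  3  2  0  1  0  1  0  1  0  1  2  3  2  0  1
G(n+11) = G(n) holds for n = 0,…,7 (a full window of length max(S) = 8), so the sequence is purely periodic with period 11.

11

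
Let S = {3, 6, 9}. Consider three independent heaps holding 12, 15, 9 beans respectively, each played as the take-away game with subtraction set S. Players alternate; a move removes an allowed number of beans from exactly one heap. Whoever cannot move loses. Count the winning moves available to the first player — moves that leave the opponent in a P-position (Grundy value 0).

All heaps use S = {3, 6, 9}:
G(0) = 0
G(1) = mex{} = 0
G(2) = mex{} = 0
G(3) = mex{0} = 1
G(4) = mex{0} = 1
G(5) = mex{0} = 1
G(6) = mex{1,0} = 2
G(7) = mex{1,0} = 2
G(8) = mex{1,0} = 2
G(9) = mex{2,1,0} = 3
G(10) = mex{2,1,0} = 3
G(11) = mex{2,1,0} = 3
G(12) = mex{3,2,1} = 0
G(13) = mex{3,2,1} = 0
G(14) = mex{3,2,1} = 0
G(15) = mex{0,3,2} = 1
Heap A: G(12) = 0.
Heap B: G(15) = 1.
Heap C: G(9) = 3.
Combined Grundy value = 0 ⊕ 1 ⊕ 3 = 2.
A winning move leaves total XOR = 0, i.e. changes one component's Grundy value g to g ⊕ X where X is the current total.
Heap A: need g' = 0⊕2 = 2. Options: 12−3→G=3, 12−6→G=2, 12−9→G=1. Hits: 1.
Heap B: need g' = 1⊕2 = 3. Options: 15−3→G=0, 15−6→G=3, 15−9→G=2. Hits: 1.
Heap C: need g' = 3⊕2 = 1. Options: 9−3→G=2, 9−6→G=1, 9−9→G=0. Hits: 1.

3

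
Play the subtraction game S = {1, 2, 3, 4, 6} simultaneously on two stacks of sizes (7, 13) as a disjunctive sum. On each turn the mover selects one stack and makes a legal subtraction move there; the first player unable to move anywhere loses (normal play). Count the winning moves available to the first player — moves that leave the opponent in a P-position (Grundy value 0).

3

All stacks use S = {1, 2, 3, 4, 6}:
n :  0  1  2  3  4  5  6  7  8  9 10 11 12 13
G :  0  1  2  3  4  0  1  2  3  4  0  1  2  3
Stack A: G(7) = 2.
Stack B: G(13) = 3.
Combined Grundy value = 2 ⊕ 3 = 1.
A winning move leaves total XOR = 0, i.e. changes one component's Grundy value g to g ⊕ X where X is the current total.
Stack A: need g' = 2⊕1 = 3. Options: 7−1→G=1, 7−2→G=0, 7−3→G=4, 7−4→G=3, 7−6→G=1. Hits: 1.
Stack B: need g' = 3⊕1 = 2. Options: 13−1→G=2, 13−2→G=1, 13−3→G=0, 13−4→G=4, 13−6→G=2. Hits: 2.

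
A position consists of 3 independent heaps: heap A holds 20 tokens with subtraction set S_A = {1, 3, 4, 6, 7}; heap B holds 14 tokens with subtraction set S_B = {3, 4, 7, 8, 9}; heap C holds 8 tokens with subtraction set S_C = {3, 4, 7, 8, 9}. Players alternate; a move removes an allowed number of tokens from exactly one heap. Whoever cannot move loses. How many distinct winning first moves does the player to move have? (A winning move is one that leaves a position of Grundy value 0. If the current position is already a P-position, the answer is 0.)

Heap A, S = {1, 3, 4, 6, 7}:
n :  0  1  2  3  4  5  6  7  8  9 10 11 12 13 14 15 16 17 18 19 20
G :  0  1  0  1  2  3  2  3  4  5  0  1  0  1  2  3  2  3  4  5  0
G_A(20) = 0.
Heap B, S = {3, 4, 7, 8, 9}:
n :  0  1  2  3  4  5  6  7  8  9 10 11 12 13 14
G :  0  0  0  1  1  1  2  2  2  3  3  3  0  0  0
G_B(14) = 0.
Heap C, S = {3, 4, 7, 8, 9}:
n : 0 1 2 3 4 5 6 7 8
G : 0 0 0 1 1 1 2 2 2
G_C(8) = 2.
Combined Grundy value = 0 ⊕ 0 ⊕ 2 = 2.
A winning move leaves total XOR = 0, i.e. changes one component's Grundy value g to g ⊕ X where X is the current total.
Heap A: need g' = 0⊕2 = 2. Options: 20−1→G=5, 20−3→G=3, 20−4→G=2, 20−6→G=2, 20−7→G=1. Hits: 2.
Heap B: need g' = 0⊕2 = 2. Options: 14−3→G=3, 14−4→G=3, 14−7→G=2, 14−8→G=2, 14−9→G=1. Hits: 2.
Heap C: need g' = 2⊕2 = 0. Options: 8−3→G=1, 8−4→G=1, 8−7→G=0, 8−8→G=0. Hits: 2.

6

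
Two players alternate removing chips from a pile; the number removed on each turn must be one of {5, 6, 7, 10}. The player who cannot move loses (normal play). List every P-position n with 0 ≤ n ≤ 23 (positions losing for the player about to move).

G(0) = 0
G(1) = mex{} = 0
G(2) = mex{} = 0
G(3) = mex{} = 0
G(4) = mex{} = 0
G(5) = mex{0} = 1
G(6) = mex{0,0} = 1
G(7) = mex{0,0,0} = 1
G(8) = mex{0,0,0} = 1
G(9) = mex{0,0,0} = 1
G(10) = mex{1,0,0,0} = 2
G(11) = mex{1,1,0,0} = 2
G(12) = mex{1,1,1,0} = 2
G(13) = mex{1,1,1,0} = 2
G(14) = mex{1,1,1,0} = 2
G(15) = mex{2,1,1,1} = 0
G(16) = mex{2,2,1,1} = 0
G(17) = mex{2,2,2,1} = 0
G(18) = mex{2,2,2,1} = 0
G(19) = mex{2,2,2,1} = 0
G(20) = mex{0,2,2,2} = 1
G(21) = mex{0,0,2,2} = 1
G(22) = mex{0,0,0,2} = 1
G(23) = mex{0,0,0,2} = 1
P-positions are exactly the n with G(n) = 0.

0, 1, 2, 3, 4, 15, 16, 17, 18, 19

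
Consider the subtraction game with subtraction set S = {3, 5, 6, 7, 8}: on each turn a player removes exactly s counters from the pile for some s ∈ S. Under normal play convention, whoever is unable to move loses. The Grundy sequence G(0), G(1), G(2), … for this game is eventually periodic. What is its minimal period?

n :  0  1  2  3  4  5  6  7  8  9 10 11 12 13 14 15 16 17 18 19 20 21 22 23
G :  0  0  0  1  1  1  2  2  2  3  3  0  0  0  1  1  1  2  2  2  3  3  0  0
G(n+11) = G(n) holds for n = 0,…,7 (a full window of length max(S) = 8), so the sequence is purely periodic with period 11.

11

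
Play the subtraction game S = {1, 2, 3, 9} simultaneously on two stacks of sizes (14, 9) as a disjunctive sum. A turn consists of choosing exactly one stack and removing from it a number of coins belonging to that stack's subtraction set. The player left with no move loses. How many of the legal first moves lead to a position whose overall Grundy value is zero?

All stacks use S = {1, 2, 3, 9}:
n :  0  1  2  3  4  5  6  7  8  9 10 11 12 13 14
G :  0  1  2  3  0  1  2  3  0  1  2  3  0  1  2
Stack A: G(14) = 2.
Stack B: G(9) = 1.
Combined Grundy value = 2 ⊕ 1 = 3.
A winning move leaves total XOR = 0, i.e. changes one component's Grundy value g to g ⊕ X where X is the current total.
Stack A: need g' = 2⊕3 = 1. Options: 14−1→G=1, 14−2→G=0, 14−3→G=3, 14−9→G=1. Hits: 2.
Stack B: need g' = 1⊕3 = 2. Options: 9−1→G=0, 9−2→G=3, 9−3→G=2, 9−9→G=0. Hits: 1.

3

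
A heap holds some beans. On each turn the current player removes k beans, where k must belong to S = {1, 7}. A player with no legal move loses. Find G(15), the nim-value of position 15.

G(0) = 0
G(1) = mex{0} = 1
G(2) = mex{1} = 0
G(3) = mex{0} = 1
G(4) = mex{1} = 0
G(5) = mex{0} = 1
G(6) = mex{1} = 0
G(7) = mex{0,0} = 1
G(8) = mex{1,1} = 0
G(9) = mex{0,0} = 1
G(10) = mex{1,1} = 0
G(11) = mex{0,0} = 1
G(12) = mex{1,1} = 0
G(13) = mex{0,0} = 1
G(14) = mex{1,1} = 0
G(15) = mex{0,0} = 1

1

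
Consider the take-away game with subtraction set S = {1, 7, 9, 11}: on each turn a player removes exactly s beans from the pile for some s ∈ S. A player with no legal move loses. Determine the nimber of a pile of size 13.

1

n :  0  1  2  3  4  5  6  7  8  9 10 11 12 13
G :  0  1  0  1  0  1  0  1  0  1  0  1  0  1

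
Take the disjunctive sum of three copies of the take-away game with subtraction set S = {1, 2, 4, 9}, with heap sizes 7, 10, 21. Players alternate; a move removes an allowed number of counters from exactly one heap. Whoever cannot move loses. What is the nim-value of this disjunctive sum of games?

All heaps use S = {1, 2, 4, 9}:
n :  0  1  2  3  4  5  6  7  8  9 10 11 12 13 14 15 16 17 18 19 20 21
G :  0  1  2  0  1  2  0  1  2  3  4  0  1  2  0  1  2  0  1  2  3  4
Heap A: G(7) = 1.
Heap B: G(10) = 4.
Heap C: G(21) = 4.
Combined Grundy value = 1 ⊕ 4 ⊕ 4 = 1.

1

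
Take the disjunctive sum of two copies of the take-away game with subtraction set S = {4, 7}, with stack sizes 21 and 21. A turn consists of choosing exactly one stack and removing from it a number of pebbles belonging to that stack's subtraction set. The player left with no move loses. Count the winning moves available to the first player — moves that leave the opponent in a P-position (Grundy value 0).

All stacks use S = {4, 7}:
n :  0  1  2  3  4  5  6  7  8  9 10 11 12 13 14 15 16 17 18 19 20 21
G :  0  0  0  0  1  1  1  1  2  2  2  0  0  0  0  1  1  1  1  2  2  2
Stack A: G(21) = 2.
Stack B: G(21) = 2.
Combined Grundy value = 2 ⊕ 2 = 0.
A winning move leaves total XOR = 0, i.e. changes one component's Grundy value g to g ⊕ X where X is the current total.
Stack A: target g' = 2⊕0 = 2, but every legal move changes the Grundy value (mex property), so 0 moves.
Stack B: target g' = 2⊕0 = 2, but every legal move changes the Grundy value (mex property), so 0 moves.

0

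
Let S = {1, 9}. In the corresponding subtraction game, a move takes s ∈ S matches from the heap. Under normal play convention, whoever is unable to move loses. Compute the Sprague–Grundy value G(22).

0

G(0) = 0
G(1) = mex{0} = 1
G(2) = mex{1} = 0
G(3) = mex{0} = 1
G(4) = mex{1} = 0
G(5) = mex{0} = 1
G(6) = mex{1} = 0
G(7) = mex{0} = 1
G(8) = mex{1} = 0
G(9) = mex{0,0} = 1
G(10) = mex{1,1} = 0
G(11) = mex{0,0} = 1
G(12) = mex{1,1} = 0
G(13) = mex{0,0} = 1
G(14) = mex{1,1} = 0
G(15) = mex{0,0} = 1
G(16) = mex{1,1} = 0
G(17) = mex{0,0} = 1
G(18) = mex{1,1} = 0
G(19) = mex{0,0} = 1
G(20) = mex{1,1} = 0
G(21) = mex{0,0} = 1
G(22) = mex{1,1} = 0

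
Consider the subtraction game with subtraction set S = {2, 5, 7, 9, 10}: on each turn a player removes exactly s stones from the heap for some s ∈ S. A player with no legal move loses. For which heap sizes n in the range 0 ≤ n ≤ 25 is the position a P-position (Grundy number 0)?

0, 1, 4, 12, 15, 16

G(0) = 0
G(1) = mex{} = 0
G(2) = mex{0} = 1
G(3) = mex{0} = 1
G(4) = mex{1} = 0
G(5) = mex{1,0} = 2
G(6) = mex{0,0} = 1
G(7) = mex{2,1,0} = 3
G(8) = mex{1,1,0} = 2
G(9) = mex{3,0,1,0} = 2
G(10) = mex{2,2,1,0,0} = 3
G(11) = mex{2,1,0,1,0} = 3
G(12) = mex{3,3,2,1,1} = 0
G(13) = mex{3,2,1,0,1} = 4
G(14) = mex{0,2,3,2,0} = 1
G(15) = mex{4,3,2,1,2} = 0
G(16) = mex{1,3,2,3,1} = 0
G(17) = mex{0,0,3,2,3} = 1
G(18) = mex{0,4,3,2,2} = 1
G(19) = mex{1,1,0,3,2} = 4
G(20) = mex{1,0,4,3,3} = 2
G(21) = mex{4,0,1,0,3} = 2
G(22) = mex{2,1,0,4,0} = 3
G(23) = mex{2,1,0,1,4} = 3
G(24) = mex{3,4,1,0,1} = 2
G(25) = mex{3,2,1,0,0} = 4
P-positions are exactly the n with G(n) = 0.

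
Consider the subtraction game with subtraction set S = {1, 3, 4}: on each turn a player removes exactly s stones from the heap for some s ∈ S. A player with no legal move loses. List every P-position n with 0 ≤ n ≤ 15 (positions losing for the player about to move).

n :  0  1  2  3  4  5  6  7  8  9 10 11 12 13 14 15
G :  0  1  0  1  2  3  2  0  1  0  1  2  3  2  0  1
P-positions are exactly the n with G(n) = 0.

0, 2, 7, 9, 14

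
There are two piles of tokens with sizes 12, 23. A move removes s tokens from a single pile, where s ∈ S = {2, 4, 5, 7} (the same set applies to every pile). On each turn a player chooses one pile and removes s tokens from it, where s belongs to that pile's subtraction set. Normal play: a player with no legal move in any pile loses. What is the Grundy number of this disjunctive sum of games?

3

All piles use S = {2, 4, 5, 7}:
G(0) = 0
G(1) = mex{} = 0
G(2) = mex{0} = 1
G(3) = mex{0} = 1
G(4) = mex{1,0} = 2
G(5) = mex{1,0,0} = 2
G(6) = mex{2,1,0} = 3
G(7) = mex{2,1,1,0} = 3
G(8) = mex{3,2,1,0} = 4
G(9) = mex{3,2,2,1} = 0
G(10) = mex{4,3,2,1} = 0
G(11) = mex{0,3,3,2} = 1
G(12) = mex{0,4,3,2} = 1
G(13) = mex{1,0,4,3} = 2
G(14) = mex{1,0,0,3} = 2
G(15) = mex{2,1,0,4} = 3
G(16) = mex{2,1,1,0} = 3
G(17) = mex{3,2,1,0} = 4
G(18) = mex{3,2,2,1} = 0
G(19) = mex{4,3,2,1} = 0
G(20) = mex{0,3,3,2} = 1
G(21) = mex{0,4,3,2} = 1
G(22) = mex{1,0,4,3} = 2
G(23) = mex{1,0,0,3} = 2
Pile A: G(12) = 1.
Pile B: G(23) = 2.
Combined Grundy value = 1 ⊕ 2 = 3.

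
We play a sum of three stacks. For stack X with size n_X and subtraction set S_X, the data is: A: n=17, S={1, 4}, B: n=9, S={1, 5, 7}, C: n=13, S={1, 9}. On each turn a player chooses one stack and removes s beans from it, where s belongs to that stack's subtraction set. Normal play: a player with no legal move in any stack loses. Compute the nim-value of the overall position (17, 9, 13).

Stack A, S = {1, 4}:
G(0) = 0
G(1) = mex{0} = 1
G(2) = mex{1} = 0
G(3) = mex{0} = 1
G(4) = mex{1,0} = 2
G(5) = mex{2,1} = 0
G(6) = mex{0,0} = 1
G(7) = mex{1,1} = 0
G(8) = mex{0,2} = 1
G(9) = mex{1,0} = 2
G(10) = mex{2,1} = 0
G(11) = mex{0,0} = 1
G(12) = mex{1,1} = 0
G(13) = mex{0,2} = 1
G(14) = mex{1,0} = 2
G(15) = mex{2,1} = 0
G(16) = mex{0,0} = 1
G(17) = mex{1,1} = 0
G_A(17) = 0.
Stack B, S = {1, 5, 7}:
n : 0 1 2 3 4 5 6 7 8 9
G : 0 1 0 1 0 1 0 1 0 1
G_B(9) = 1.
Stack C, S = {1, 9}:
G(0) = 0
G(1) = mex{0} = 1
G(2) = mex{1} = 0
G(3) = mex{0} = 1
G(4) = mex{1} = 0
G(5) = mex{0} = 1
G(6) = mex{1} = 0
G(7) = mex{0} = 1
G(8) = mex{1} = 0
G(9) = mex{0,0} = 1
G(10) = mex{1,1} = 0
G(11) = mex{0,0} = 1
G(12) = mex{1,1} = 0
G(13) = mex{0,0} = 1
G_C(13) = 1.
Combined Grundy value = 0 ⊕ 1 ⊕ 1 = 0.

0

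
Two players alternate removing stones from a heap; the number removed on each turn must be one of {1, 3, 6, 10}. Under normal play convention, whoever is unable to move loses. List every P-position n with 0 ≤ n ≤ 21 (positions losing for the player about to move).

n :  0  1  2  3  4  5  6  7  8  9 10 11 12 13 14 15 16 17 18 19 20 21
G :  0  1  0  1  0  1  2  3  2  0  1  0  1  0  1  2  3  2  0  1  0  1
P-positions are exactly the n with G(n) = 0.

0, 2, 4, 9, 11, 13, 18, 20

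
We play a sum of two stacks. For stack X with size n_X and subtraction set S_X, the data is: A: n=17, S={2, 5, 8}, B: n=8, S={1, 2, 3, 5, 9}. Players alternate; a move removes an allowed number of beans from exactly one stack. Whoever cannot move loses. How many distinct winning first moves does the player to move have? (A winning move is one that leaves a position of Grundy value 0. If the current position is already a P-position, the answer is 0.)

0

Stack A, S = {2, 5, 8}:
n :  0  1  2  3  4  5  6  7  8  9 10 11 12 13 14 15 16 17
G :  0  0  1  1  0  2  1  0  2  1  0  0  1  1  0  2  1  0
G_A(17) = 0.
Stack B, S = {1, 2, 3, 5, 9}:
n : 0 1 2 3 4 5 6 7 8
G : 0 1 2 3 0 1 2 3 0
G_B(8) = 0.
Combined Grundy value = 0 ⊕ 0 = 0.
A winning move leaves total XOR = 0, i.e. changes one component's Grundy value g to g ⊕ X where X is the current total.
Stack A: target g' = 0⊕0 = 0, but every legal move changes the Grundy value (mex property), so 0 moves.
Stack B: target g' = 0⊕0 = 0, but every legal move changes the Grundy value (mex property), so 0 moves.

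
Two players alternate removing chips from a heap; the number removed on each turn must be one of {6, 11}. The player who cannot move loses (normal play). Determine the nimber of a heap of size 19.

G(0) = 0
G(1) = mex{} = 0
G(2) = mex{} = 0
G(3) = mex{} = 0
G(4) = mex{} = 0
G(5) = mex{} = 0
G(6) = mex{0} = 1
G(7) = mex{0} = 1
G(8) = mex{0} = 1
G(9) = mex{0} = 1
G(10) = mex{0} = 1
G(11) = mex{0,0} = 1
G(12) = mex{1,0} = 2
G(13) = mex{1,0} = 2
G(14) = mex{1,0} = 2
G(15) = mex{1,0} = 2
G(16) = mex{1,0} = 2
G(17) = mex{1,1} = 0
G(18) = mex{2,1} = 0
G(19) = mex{2,1} = 0

0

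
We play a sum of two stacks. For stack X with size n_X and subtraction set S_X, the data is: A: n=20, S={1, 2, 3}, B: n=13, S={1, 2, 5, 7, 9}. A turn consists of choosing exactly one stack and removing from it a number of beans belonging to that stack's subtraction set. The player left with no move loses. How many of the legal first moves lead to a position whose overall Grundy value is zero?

1

Stack A, S = {1, 2, 3}:
n :  0  1  2  3  4  5  6  7  8  9 10 11 12 13 14 15 16 17 18 19 20
G :  0  1  2  3  0  1  2  3  0  1  2  3  0  1  2  3  0  1  2  3  0
G_A(20) = 0.
Stack B, S = {1, 2, 5, 7, 9}:
n :  0  1  2  3  4  5  6  7  8  9 10 11 12 13
G :  0  1  2  0  1  2  0  1  2  3  4  5  3  4
G_B(13) = 4.
Combined Grundy value = 0 ⊕ 4 = 4.
A winning move leaves total XOR = 0, i.e. changes one component's Grundy value g to g ⊕ X where X is the current total.
Stack A: need g' = 0⊕4 = 4. Options: 20−1→G=3, 20−2→G=2, 20−3→G=1. Hits: 0.
Stack B: need g' = 4⊕4 = 0. Options: 13−1→G=3, 13−2→G=5, 13−5→G=2, 13−7→G=0, 13−9→G=1. Hits: 1.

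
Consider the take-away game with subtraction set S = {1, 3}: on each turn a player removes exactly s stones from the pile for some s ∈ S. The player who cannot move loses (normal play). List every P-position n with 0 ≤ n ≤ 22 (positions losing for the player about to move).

n :  0  1  2  3  4  5  6  7  8  9 10 11 12 13 14 15 16 17 18 19 20 21 22
G :  0  1  0  1  0  1  0  1  0  1  0  1  0  1  0  1  0  1  0  1  0  1  0
P-positions are exactly the n with G(n) = 0.

0, 2, 4, 6, 8, 10, 12, 14, 16, 18, 20, 22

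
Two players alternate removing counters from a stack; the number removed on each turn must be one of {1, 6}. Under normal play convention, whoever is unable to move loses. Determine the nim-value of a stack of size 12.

1

n :  0  1  2  3  4  5  6  7  8  9 10 11 12
G :  0  1  0  1  0  1  2  0  1  0  1  0  1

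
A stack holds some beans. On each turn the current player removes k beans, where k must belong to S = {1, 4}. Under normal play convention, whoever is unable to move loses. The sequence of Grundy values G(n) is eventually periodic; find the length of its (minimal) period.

n :  0  1  2  3  4  5  6  7  8  9 10 11 12 13 14
G :  0  1  0  1  2  0  1  0  1  2  0  1  0  1  2
G(n+5) = G(n) holds for n = 0,…,3 (a full window of length max(S) = 4), so the sequence is purely periodic with period 5.

5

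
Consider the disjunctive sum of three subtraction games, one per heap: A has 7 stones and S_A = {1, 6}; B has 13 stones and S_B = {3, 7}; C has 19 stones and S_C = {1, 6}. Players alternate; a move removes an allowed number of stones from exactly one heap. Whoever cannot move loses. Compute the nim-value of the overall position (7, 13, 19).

Heap A, S = {1, 6}:
G(0) = 0
G(1) = mex{0} = 1
G(2) = mex{1} = 0
G(3) = mex{0} = 1
G(4) = mex{1} = 0
G(5) = mex{0} = 1
G(6) = mex{1,0} = 2
G(7) = mex{2,1} = 0
G_A(7) = 0.
Heap B, S = {3, 7}:
n :  0  1  2  3  4  5  6  7  8  9 10 11 12 13
G :  0  0  0  1  1  1  0  2  2  1  0  0  0  1
G_B(13) = 1.
Heap C, S = {1, 6}:
G(0) = 0
G(1) = mex{0} = 1
G(2) = mex{1} = 0
G(3) = mex{0} = 1
G(4) = mex{1} = 0
G(5) = mex{0} = 1
G(6) = mex{1,0} = 2
G(7) = mex{2,1} = 0
G(8) = mex{0,0} = 1
G(9) = mex{1,1} = 0
G(10) = mex{0,0} = 1
G(11) = mex{1,1} = 0
G(12) = mex{0,2} = 1
G(13) = mex{1,0} = 2
G(14) = mex{2,1} = 0
G(15) = mex{0,0} = 1
G(16) = mex{1,1} = 0
G(17) = mex{0,0} = 1
G(18) = mex{1,1} = 0
G(19) = mex{0,2} = 1
G_C(19) = 1.
Combined Grundy value = 0 ⊕ 1 ⊕ 1 = 0.

0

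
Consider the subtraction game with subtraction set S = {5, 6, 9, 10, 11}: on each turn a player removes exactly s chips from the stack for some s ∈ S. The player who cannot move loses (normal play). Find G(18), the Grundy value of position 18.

0

n :  0  1  2  3  4  5  6  7  8  9 10 11 12 13 14 15 16 17 18
G :  0  0  0  0  0  1  1  1  1  1  2  2  2  2  2  3  0  0  0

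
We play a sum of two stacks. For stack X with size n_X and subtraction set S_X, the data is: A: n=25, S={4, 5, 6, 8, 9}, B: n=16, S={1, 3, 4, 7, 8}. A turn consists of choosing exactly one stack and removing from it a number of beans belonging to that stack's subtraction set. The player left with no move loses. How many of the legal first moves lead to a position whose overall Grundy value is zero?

0

Stack A, S = {4, 5, 6, 8, 9}:
G(0) = 0
G(1) = mex{} = 0
G(2) = mex{} = 0
G(3) = mex{} = 0
G(4) = mex{0} = 1
G(5) = mex{0,0} = 1
G(6) = mex{0,0,0} = 1
G(7) = mex{0,0,0} = 1
G(8) = mex{1,0,0,0} = 2
G(9) = mex{1,1,0,0,0} = 2
G(10) = mex{1,1,1,0,0} = 2
G(11) = mex{1,1,1,0,0} = 2
G(12) = mex{2,1,1,1,0} = 3
G(13) = mex{2,2,1,1,1} = 0
G(14) = mex{2,2,2,1,1} = 0
G(15) = mex{2,2,2,1,1} = 0
G(16) = mex{3,2,2,2,1} = 0
G(17) = mex{0,3,2,2,2} = 1
G(18) = mex{0,0,3,2,2} = 1
G(19) = mex{0,0,0,2,2} = 1
G(20) = mex{0,0,0,3,2} = 1
G(21) = mex{1,0,0,0,3} = 2
G(22) = mex{1,1,0,0,0} = 2
G(23) = mex{1,1,1,0,0} = 2
G(24) = mex{1,1,1,0,0} = 2
G(25) = mex{2,1,1,1,0} = 3
G_A(25) = 3.
Stack B, S = {1, 3, 4, 7, 8}:
G(0) = 0
G(1) = mex{0} = 1
G(2) = mex{1} = 0
G(3) = mex{0,0} = 1
G(4) = mex{1,1,0} = 2
G(5) = mex{2,0,1} = 3
G(6) = mex{3,1,0} = 2
G(7) = mex{2,2,1,0} = 3
G(8) = mex{3,3,2,1,0} = 4
G(9) = mex{4,2,3,0,1} = 5
G(10) = mex{5,3,2,1,0} = 4
G(11) = mex{4,4,3,2,1} = 0
G(12) = mex{0,5,4,3,2} = 1
G(13) = mex{1,4,5,2,3} = 0
G(14) = mex{0,0,4,3,2} = 1
G(15) = mex{1,1,0,4,3} = 2
G(16) = mex{2,0,1,5,4} = 3
G_B(16) = 3.
Combined Grundy value = 3 ⊕ 3 = 0.
A winning move leaves total XOR = 0, i.e. changes one component's Grundy value g to g ⊕ X where X is the current total.
Stack A: target g' = 3⊕0 = 3, but every legal move changes the Grundy value (mex property), so 0 moves.
Stack B: target g' = 3⊕0 = 3, but every legal move changes the Grundy value (mex property), so 0 moves.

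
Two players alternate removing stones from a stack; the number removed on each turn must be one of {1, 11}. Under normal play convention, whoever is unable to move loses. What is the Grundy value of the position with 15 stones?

n :  0  1  2  3  4  5  6  7  8  9 10 11 12 13 14 15
G :  0  1  0  1  0  1  0  1  0  1  0  1  0  1  0  1

1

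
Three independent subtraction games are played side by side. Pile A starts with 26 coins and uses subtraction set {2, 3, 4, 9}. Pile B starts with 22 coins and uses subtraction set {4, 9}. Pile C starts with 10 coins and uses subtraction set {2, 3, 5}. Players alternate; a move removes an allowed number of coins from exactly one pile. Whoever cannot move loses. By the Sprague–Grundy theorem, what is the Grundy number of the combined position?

2

Pile A, S = {2, 3, 4, 9}:
n :  0  1  2  3  4  5  6  7  8  9 10 11 12 13 14 15 16 17 18 19 20 21 22 23 24 25 26
G :  0  0  1  1  2  2  0  0  1  1  2  2  0  0  1  1  2  2  0  0  1  1  2  2  0  0  1
G_A(26) = 1.
Pile B, S = {4, 9}:
n :  0  1  2  3  4  5  6  7  8  9 10 11 12 13 14 15 16 17 18 19 20 21 22
G :  0  0  0  0  1  1  1  1  0  2  2  2  1  0  0  0  0  1  1  1  1  0  2
G_B(22) = 2.
Pile C, S = {2, 3, 5}:
G(0) = 0
G(1) = mex{} = 0
G(2) = mex{0} = 1
G(3) = mex{0,0} = 1
G(4) = mex{1,0} = 2
G(5) = mex{1,1,0} = 2
G(6) = mex{2,1,0} = 3
G(7) = mex{2,2,1} = 0
G(8) = mex{3,2,1} = 0
G(9) = mex{0,3,2} = 1
G(10) = mex{0,0,2} = 1
G_C(10) = 1.
Combined Grundy value = 1 ⊕ 2 ⊕ 1 = 2.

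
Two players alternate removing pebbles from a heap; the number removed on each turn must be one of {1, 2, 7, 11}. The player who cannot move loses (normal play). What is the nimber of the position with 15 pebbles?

n :  0  1  2  3  4  5  6  7  8  9 10 11 12 13 14 15
G :  0  1  2  0  1  2  0  1  2  0  1  2  0  1  2  0

0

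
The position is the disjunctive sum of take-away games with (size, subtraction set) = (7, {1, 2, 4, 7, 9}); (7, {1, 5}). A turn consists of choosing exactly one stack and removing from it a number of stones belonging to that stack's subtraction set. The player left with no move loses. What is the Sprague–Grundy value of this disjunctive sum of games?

0

Stack A, S = {1, 2, 4, 7, 9}:
G(0) = 0
G(1) = mex{0} = 1
G(2) = mex{1,0} = 2
G(3) = mex{2,1} = 0
G(4) = mex{0,2,0} = 1
G(5) = mex{1,0,1} = 2
G(6) = mex{2,1,2} = 0
G(7) = mex{0,2,0,0} = 1
G_A(7) = 1.
Stack B, S = {1, 5}:
n : 0 1 2 3 4 5 6 7
G : 0 1 0 1 0 1 0 1
G_B(7) = 1.
Combined Grundy value = 1 ⊕ 1 = 0.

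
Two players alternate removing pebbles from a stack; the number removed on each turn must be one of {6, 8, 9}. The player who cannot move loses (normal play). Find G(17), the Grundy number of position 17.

0

n :  0  1  2  3  4  5  6  7  8  9 10 11 12 13 14 15 16 17
G :  0  0  0  0  0  0  1  1  1  1  1  1  2  2  2  0  0  0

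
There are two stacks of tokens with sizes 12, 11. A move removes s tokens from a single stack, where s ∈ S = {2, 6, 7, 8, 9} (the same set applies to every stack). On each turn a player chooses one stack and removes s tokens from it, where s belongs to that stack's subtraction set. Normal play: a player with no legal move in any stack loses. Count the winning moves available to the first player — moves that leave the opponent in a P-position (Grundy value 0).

2

All stacks use S = {2, 6, 7, 8, 9}:
G(0) = 0
G(1) = mex{} = 0
G(2) = mex{0} = 1
G(3) = mex{0} = 1
G(4) = mex{1} = 0
G(5) = mex{1} = 0
G(6) = mex{0,0} = 1
G(7) = mex{0,0,0} = 1
G(8) = mex{1,1,0,0} = 2
G(9) = mex{1,1,1,0,0} = 2
G(10) = mex{2,0,1,1,0} = 3
G(11) = mex{2,0,0,1,1} = 3
G(12) = mex{3,1,0,0,1} = 2
Stack A: G(12) = 2.
Stack B: G(11) = 3.
Combined Grundy value = 2 ⊕ 3 = 1.
A winning move leaves total XOR = 0, i.e. changes one component's Grundy value g to g ⊕ X where X is the current total.
Stack A: need g' = 2⊕1 = 3. Options: 12−2→G=3, 12−6→G=1, 12−7→G=0, 12−8→G=0, 12−9→G=1. Hits: 1.
Stack B: need g' = 3⊕1 = 2. Options: 11−2→G=2, 11−6→G=0, 11−7→G=0, 11−8→G=1, 11−9→G=1. Hits: 1.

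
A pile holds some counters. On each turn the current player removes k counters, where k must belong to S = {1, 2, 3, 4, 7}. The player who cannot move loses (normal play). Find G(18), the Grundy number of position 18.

n :  0  1  2  3  4  5  6  7  8  9 10 11 12 13 14 15 16 17 18
G :  0  1  2  3  4  0  1  2  3  4  0  1  2  3  4  0  1  2  3

3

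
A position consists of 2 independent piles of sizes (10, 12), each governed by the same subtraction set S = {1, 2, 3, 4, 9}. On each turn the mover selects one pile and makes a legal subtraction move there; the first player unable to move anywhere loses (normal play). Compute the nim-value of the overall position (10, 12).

2

All piles use S = {1, 2, 3, 4, 9}:
n :  0  1  2  3  4  5  6  7  8  9 10 11 12
G :  0  1  2  3  4  0  1  2  3  4  0  1  2
Pile A: G(10) = 0.
Pile B: G(12) = 2.
Combined Grundy value = 0 ⊕ 2 = 2.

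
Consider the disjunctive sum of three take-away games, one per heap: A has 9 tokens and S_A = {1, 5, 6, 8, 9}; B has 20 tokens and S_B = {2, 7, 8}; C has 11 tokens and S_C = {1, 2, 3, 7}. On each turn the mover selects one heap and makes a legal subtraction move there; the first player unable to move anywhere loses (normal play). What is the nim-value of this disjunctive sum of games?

0

Heap A, S = {1, 5, 6, 8, 9}:
n : 0 1 2 3 4 5 6 7 8 9
G : 0 1 0 1 0 1 2 3 2 3
G_A(9) = 3.
Heap B, S = {2, 7, 8}:
n :  0  1  2  3  4  5  6  7  8  9 10 11 12 13 14 15 16 17 18 19 20
G :  0  0  1  1  0  0  1  1  2  2  0  3  1  2  0  0  1  1  2  0  0
G_B(20) = 0.
Heap C, S = {1, 2, 3, 7}:
G(0) = 0
G(1) = mex{0} = 1
G(2) = mex{1,0} = 2
G(3) = mex{2,1,0} = 3
G(4) = mex{3,2,1} = 0
G(5) = mex{0,3,2} = 1
G(6) = mex{1,0,3} = 2
G(7) = mex{2,1,0,0} = 3
G(8) = mex{3,2,1,1} = 0
G(9) = mex{0,3,2,2} = 1
G(10) = mex{1,0,3,3} = 2
G(11) = mex{2,1,0,0} = 3
G_C(11) = 3.
Combined Grundy value = 3 ⊕ 0 ⊕ 3 = 0.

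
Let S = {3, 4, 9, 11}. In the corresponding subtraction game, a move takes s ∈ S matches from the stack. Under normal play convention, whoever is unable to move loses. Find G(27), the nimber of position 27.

0

G(0) = 0
G(1) = mex{} = 0
G(2) = mex{} = 0
G(3) = mex{0} = 1
G(4) = mex{0,0} = 1
G(5) = mex{0,0} = 1
G(6) = mex{1,0} = 2
G(7) = mex{1,1} = 0
G(8) = mex{1,1} = 0
G(9) = mex{2,1,0} = 3
G(10) = mex{0,2,0} = 1
G(11) = mex{0,0,0,0} = 1
G(12) = mex{3,0,1,0} = 2
G(13) = mex{1,3,1,0} = 2
G(14) = mex{1,1,1,1} = 0
G(15) = mex{2,1,2,1} = 0
G(16) = mex{2,2,0,1} = 3
G(17) = mex{0,2,0,2} = 1
G(18) = mex{0,0,3,0} = 1
G(19) = mex{3,0,1,0} = 2
G(20) = mex{1,3,1,3} = 0
G(21) = mex{1,1,2,1} = 0
G(22) = mex{2,1,2,1} = 0
G(23) = mex{0,2,0,2} = 1
G(24) = mex{0,0,0,2} = 1
G(25) = mex{0,0,3,0} = 1
G(26) = mex{1,0,1,0} = 2
G(27) = mex{1,1,1,3} = 0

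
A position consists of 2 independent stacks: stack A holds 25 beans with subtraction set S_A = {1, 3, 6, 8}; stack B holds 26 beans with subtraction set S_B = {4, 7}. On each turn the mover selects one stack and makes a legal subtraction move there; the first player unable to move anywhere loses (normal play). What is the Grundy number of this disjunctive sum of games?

2

Stack A, S = {1, 3, 6, 8}:
G(0) = 0
G(1) = mex{0} = 1
G(2) = mex{1} = 0
G(3) = mex{0,0} = 1
G(4) = mex{1,1} = 0
G(5) = mex{0,0} = 1
G(6) = mex{1,1,0} = 2
G(7) = mex{2,0,1} = 3
G(8) = mex{3,1,0,0} = 2
G(9) = mex{2,2,1,1} = 0
G(10) = mex{0,3,0,0} = 1
G(11) = mex{1,2,1,1} = 0
G(12) = mex{0,0,2,0} = 1
G(13) = mex{1,1,3,1} = 0
G(14) = mex{0,0,2,2} = 1
G(15) = mex{1,1,0,3} = 2
G(16) = mex{2,0,1,2} = 3
G(17) = mex{3,1,0,0} = 2
G(18) = mex{2,2,1,1} = 0
G(19) = mex{0,3,0,0} = 1
G(20) = mex{1,2,1,1} = 0
G(21) = mex{0,0,2,0} = 1
G(22) = mex{1,1,3,1} = 0
G(23) = mex{0,0,2,2} = 1
G(24) = mex{1,1,0,3} = 2
G(25) = mex{2,0,1,2} = 3
G_A(25) = 3.
Stack B, S = {4, 7}:
G(0) = 0
G(1) = mex{} = 0
G(2) = mex{} = 0
G(3) = mex{} = 0
G(4) = mex{0} = 1
G(5) = mex{0} = 1
G(6) = mex{0} = 1
G(7) = mex{0,0} = 1
G(8) = mex{1,0} = 2
G(9) = mex{1,0} = 2
G(10) = mex{1,0} = 2
G(11) = mex{1,1} = 0
G(12) = mex{2,1} = 0
G(13) = mex{2,1} = 0
G(14) = mex{2,1} = 0
G(15) = mex{0,2} = 1
G(16) = mex{0,2} = 1
G(17) = mex{0,2} = 1
G(18) = mex{0,0} = 1
G(19) = mex{1,0} = 2
G(20) = mex{1,0} = 2
G(21) = mex{1,0} = 2
G(22) = mex{1,1} = 0
G(23) = mex{2,1} = 0
G(24) = mex{2,1} = 0
G(25) = mex{2,1} = 0
G(26) = mex{0,2} = 1
G_B(26) = 1.
Combined Grundy value = 3 ⊕ 1 = 2.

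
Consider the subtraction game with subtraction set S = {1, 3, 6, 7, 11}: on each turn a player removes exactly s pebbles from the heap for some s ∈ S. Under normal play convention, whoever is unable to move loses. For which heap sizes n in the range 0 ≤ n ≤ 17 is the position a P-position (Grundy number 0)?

n :  0  1  2  3  4  5  6  7  8  9 10 11 12 13 14 15 16 17
G :  0  1  0  1  0  1  2  3  2  3  2  3  0  1  0  1  0  1
P-positions are exactly the n with G(n) = 0.

0, 2, 4, 12, 14, 16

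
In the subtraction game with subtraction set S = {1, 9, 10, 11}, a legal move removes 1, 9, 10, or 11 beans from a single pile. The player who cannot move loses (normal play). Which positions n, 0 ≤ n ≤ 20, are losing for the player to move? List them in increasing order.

0, 2, 4, 6, 8, 20

n :  0  1  2  3  4  5  6  7  8  9 10 11 12 13 14 15 16 17 18 19 20
G :  0  1  0  1  0  1  0  1  0  1  2  3  2  3  2  3  2  3  2  3  0
P-positions are exactly the n with G(n) = 0.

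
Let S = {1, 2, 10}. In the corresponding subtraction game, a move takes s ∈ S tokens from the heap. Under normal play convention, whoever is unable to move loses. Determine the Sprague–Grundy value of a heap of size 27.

G(0) = 0
G(1) = mex{0} = 1
G(2) = mex{1,0} = 2
G(3) = mex{2,1} = 0
G(4) = mex{0,2} = 1
G(5) = mex{1,0} = 2
G(6) = mex{2,1} = 0
G(7) = mex{0,2} = 1
G(8) = mex{1,0} = 2
G(9) = mex{2,1} = 0
G(10) = mex{0,2,0} = 1
G(11) = mex{1,0,1} = 2
G(12) = mex{2,1,2} = 0
G(13) = mex{0,2,0} = 1
G(14) = mex{1,0,1} = 2
G(15) = mex{2,1,2} = 0
G(16) = mex{0,2,0} = 1
G(17) = mex{1,0,1} = 2
G(18) = mex{2,1,2} = 0
G(19) = mex{0,2,0} = 1
G(20) = mex{1,0,1} = 2
G(21) = mex{2,1,2} = 0
G(22) = mex{0,2,0} = 1
G(23) = mex{1,0,1} = 2
G(24) = mex{2,1,2} = 0
G(25) = mex{0,2,0} = 1
G(26) = mex{1,0,1} = 2
G(27) = mex{2,1,2} = 0

0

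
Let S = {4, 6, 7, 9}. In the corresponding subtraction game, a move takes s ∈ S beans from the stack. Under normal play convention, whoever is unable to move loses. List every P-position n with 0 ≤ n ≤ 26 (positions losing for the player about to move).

G(0) = 0
G(1) = mex{} = 0
G(2) = mex{} = 0
G(3) = mex{} = 0
G(4) = mex{0} = 1
G(5) = mex{0} = 1
G(6) = mex{0,0} = 1
G(7) = mex{0,0,0} = 1
G(8) = mex{1,0,0} = 2
G(9) = mex{1,0,0,0} = 2
G(10) = mex{1,1,0,0} = 2
G(11) = mex{1,1,1,0} = 2
G(12) = mex{2,1,1,0} = 3
G(13) = mex{2,1,1,1} = 0
G(14) = mex{2,2,1,1} = 0
G(15) = mex{2,2,2,1} = 0
G(16) = mex{3,2,2,1} = 0
G(17) = mex{0,2,2,2} = 1
G(18) = mex{0,3,2,2} = 1
G(19) = mex{0,0,3,2} = 1
G(20) = mex{0,0,0,2} = 1
G(21) = mex{1,0,0,3} = 2
G(22) = mex{1,0,0,0} = 2
G(23) = mex{1,1,0,0} = 2
G(24) = mex{1,1,1,0} = 2
G(25) = mex{2,1,1,0} = 3
G(26) = mex{2,1,1,1} = 0
P-positions are exactly the n with G(n) = 0.

0, 1, 2, 3, 13, 14, 15, 16, 26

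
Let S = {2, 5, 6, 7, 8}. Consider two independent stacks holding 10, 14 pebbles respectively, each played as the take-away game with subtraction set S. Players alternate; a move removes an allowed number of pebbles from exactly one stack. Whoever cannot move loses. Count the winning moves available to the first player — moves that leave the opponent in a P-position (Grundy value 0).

All stacks use S = {2, 5, 6, 7, 8}:
n :  0  1  2  3  4  5  6  7  8  9 10 11 12 13 14
G :  0  0  1  1  0  2  1  3  2  2  3  3  4  0  0
Stack A: G(10) = 3.
Stack B: G(14) = 0.
Combined Grundy value = 3 ⊕ 0 = 3.
A winning move leaves total XOR = 0, i.e. changes one component's Grundy value g to g ⊕ X where X is the current total.
Stack A: need g' = 3⊕3 = 0. Options: 10−2→G=2, 10−5→G=2, 10−6→G=0, 10−7→G=1, 10−8→G=1. Hits: 1.
Stack B: need g' = 0⊕3 = 3. Options: 14−2→G=4, 14−5→G=2, 14−6→G=2, 14−7→G=3, 14−8→G=1. Hits: 1.

2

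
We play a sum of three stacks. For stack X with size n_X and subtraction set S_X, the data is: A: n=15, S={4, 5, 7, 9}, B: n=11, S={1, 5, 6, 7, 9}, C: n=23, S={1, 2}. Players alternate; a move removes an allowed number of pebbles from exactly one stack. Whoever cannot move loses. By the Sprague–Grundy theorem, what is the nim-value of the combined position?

1

Stack A, S = {4, 5, 7, 9}:
n :  0  1  2  3  4  5  6  7  8  9 10 11 12 13 14 15
G :  0  0  0  0  1  1  1  1  2  2  2  2  3  0  0  0
G_A(15) = 0.
Stack B, S = {1, 5, 6, 7, 9}:
G(0) = 0
G(1) = mex{0} = 1
G(2) = mex{1} = 0
G(3) = mex{0} = 1
G(4) = mex{1} = 0
G(5) = mex{0,0} = 1
G(6) = mex{1,1,0} = 2
G(7) = mex{2,0,1,0} = 3
G(8) = mex{3,1,0,1} = 2
G(9) = mex{2,0,1,0,0} = 3
G(10) = mex{3,1,0,1,1} = 2
G(11) = mex{2,2,1,0,0} = 3
G_B(11) = 3.
Stack C, S = {1, 2}:
G(0) = 0
G(1) = mex{0} = 1
G(2) = mex{1,0} = 2
G(3) = mex{2,1} = 0
G(4) = mex{0,2} = 1
G(5) = mex{1,0} = 2
G(6) = mex{2,1} = 0
G(7) = mex{0,2} = 1
G(8) = mex{1,0} = 2
G(9) = mex{2,1} = 0
G(10) = mex{0,2} = 1
G(11) = mex{1,0} = 2
G(12) = mex{2,1} = 0
G(13) = mex{0,2} = 1
G(14) = mex{1,0} = 2
G(15) = mex{2,1} = 0
G(16) = mex{0,2} = 1
G(17) = mex{1,0} = 2
G(18) = mex{2,1} = 0
G(19) = mex{0,2} = 1
G(20) = mex{1,0} = 2
G(21) = mex{2,1} = 0
G(22) = mex{0,2} = 1
G(23) = mex{1,0} = 2
G_C(23) = 2.
Combined Grundy value = 0 ⊕ 3 ⊕ 2 = 1.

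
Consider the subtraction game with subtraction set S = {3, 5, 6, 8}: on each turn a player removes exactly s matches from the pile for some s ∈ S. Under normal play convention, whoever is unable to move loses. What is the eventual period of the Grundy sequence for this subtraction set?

11

G(0) = 0
G(1) = mex{} = 0
G(2) = mex{} = 0
G(3) = mex{0} = 1
G(4) = mex{0} = 1
G(5) = mex{0,0} = 1
G(6) = mex{1,0,0} = 2
G(7) = mex{1,0,0} = 2
G(8) = mex{1,1,0,0} = 2
G(9) = mex{2,1,1,0} = 3
G(10) = mex{2,1,1,0} = 3
G(11) = mex{2,2,1,1} = 0
G(12) = mex{3,2,2,1} = 0
G(13) = mex{3,2,2,1} = 0
G(14) = mex{0,3,2,2} = 1
G(15) = mex{0,3,3,2} = 1
G(16) = mex{0,0,3,2} = 1
G(17) = mex{1,0,0,3} = 2
G(18) = mex{1,0,0,3} = 2
G(19) = mex{1,1,0,0} = 2
G(20) = mex{2,1,1,0} = 3
G(21) = mex{2,1,1,0} = 3
G(22) = mex{2,2,1,1} = 0
G(23) = mex{3,2,2,1} = 0
G(n+11) = G(n) holds for n = 0,…,7 (a full window of length max(S) = 8), so the sequence is purely periodic with period 11.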